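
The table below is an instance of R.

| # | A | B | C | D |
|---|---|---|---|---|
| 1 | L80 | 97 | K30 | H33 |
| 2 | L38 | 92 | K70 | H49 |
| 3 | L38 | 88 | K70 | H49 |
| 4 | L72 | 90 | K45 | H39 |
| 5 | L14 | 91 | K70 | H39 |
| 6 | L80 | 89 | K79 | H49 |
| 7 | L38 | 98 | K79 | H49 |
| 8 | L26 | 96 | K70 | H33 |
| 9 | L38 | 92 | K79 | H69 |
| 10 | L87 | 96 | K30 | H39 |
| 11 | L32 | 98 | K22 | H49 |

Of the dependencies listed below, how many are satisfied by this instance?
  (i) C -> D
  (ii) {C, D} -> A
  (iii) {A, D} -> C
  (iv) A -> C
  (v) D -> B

(i) C -> D: C=K30: rows 1, 10 → D takes values {H33, H39} — violation; C=K70: rows 2, 3, 5, 8 → D takes values {H49, H39, H33} — violation; C=K79: rows 6, 7, 9 → D takes values {H49, H69} — violation — fails.
(ii) {C, D} -> A: (C=K79, D=H49): rows 6, 7 → A takes values {L80, L38} — violation — fails.
(iii) {A, D} -> C: (A=L38, D=H49): rows 2, 3, 7 → C takes values {K70, K79} — violation — fails.
(iv) A -> C: A=L80: rows 1, 6 → C takes values {K30, K79} — violation; A=L38: rows 2, 3, 7, 9 → C takes values {K70, K79} — violation — fails.
(v) D -> B: D=H33: rows 1, 8 → B takes values {97, 96} — violation; D=H49: rows 2, 3, 6, 7, 11 → B takes values {92, 88, 89, 98} — violation; D=H39: rows 4, 5, 10 → B takes values {90, 91, 96} — violation — fails.
None of the 5 dependencies hold.

0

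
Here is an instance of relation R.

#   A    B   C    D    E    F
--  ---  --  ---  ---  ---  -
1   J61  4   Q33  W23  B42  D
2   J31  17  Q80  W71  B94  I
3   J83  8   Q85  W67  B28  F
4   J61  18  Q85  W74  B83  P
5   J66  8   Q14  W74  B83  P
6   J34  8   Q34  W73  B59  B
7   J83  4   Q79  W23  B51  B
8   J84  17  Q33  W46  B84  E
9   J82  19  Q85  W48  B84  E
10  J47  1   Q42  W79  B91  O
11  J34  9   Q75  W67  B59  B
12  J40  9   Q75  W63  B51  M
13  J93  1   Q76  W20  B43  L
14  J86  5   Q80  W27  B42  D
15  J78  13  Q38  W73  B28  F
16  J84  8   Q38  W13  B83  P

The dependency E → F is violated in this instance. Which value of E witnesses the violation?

B51

E=B42: rows 1, 14 → F = D, D ✓
E=B94: row 2 → F = I ✓
E=B28: rows 3, 15 → F = F, F ✓
E=B83: rows 4, 5, 16 → F = P, P, P ✓
E=B59: rows 6, 11 → F = B, B ✓
E=B51: rows 7, 12 → F takes values {B, M} — violation
E=B84: rows 8, 9 → F = E, E ✓
E=B91: row 10 → F = O ✓
E=B43: row 13 → F = L ✓
The only E value with inconsistent F is E=B51.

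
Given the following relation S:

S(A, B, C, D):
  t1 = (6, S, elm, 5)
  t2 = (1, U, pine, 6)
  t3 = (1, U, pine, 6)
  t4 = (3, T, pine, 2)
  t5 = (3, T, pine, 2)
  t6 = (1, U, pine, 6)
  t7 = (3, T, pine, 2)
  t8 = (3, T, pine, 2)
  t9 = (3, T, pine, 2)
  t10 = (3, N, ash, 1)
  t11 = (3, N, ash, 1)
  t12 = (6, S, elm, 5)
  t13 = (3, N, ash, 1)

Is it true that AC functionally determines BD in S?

(A=6, C=elm): rows 1, 12 → {B,D} = (S, 5), (S, 5) ✓
(A=1, C=pine): rows 2, 3, 6 → {B,D} = (U, 6), (U, 6), (U, 6) ✓
(A=3, C=pine): rows 4, 5, 7, 8, 9 → {B,D} = (T, 2), (T, 2), (T, 2), (T, 2), (T, 2) ✓
(A=3, C=ash): rows 10, 11, 13 → {B,D} = (N, 1), (N, 1), (N, 1) ✓
Every AC value is associated with a single BD value, so AC → BD holds.

Yes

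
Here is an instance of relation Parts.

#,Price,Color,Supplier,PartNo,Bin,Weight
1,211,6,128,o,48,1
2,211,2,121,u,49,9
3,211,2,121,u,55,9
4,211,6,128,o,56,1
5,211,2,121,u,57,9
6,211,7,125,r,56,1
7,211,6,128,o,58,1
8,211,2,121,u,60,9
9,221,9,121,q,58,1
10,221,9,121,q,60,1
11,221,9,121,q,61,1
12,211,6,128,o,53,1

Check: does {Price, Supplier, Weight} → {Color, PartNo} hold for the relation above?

Yes

(Price=211, Supplier=128, Weight=1): rows 1, 4, 7, 12 → {Color,PartNo} = (6, o), (6, o), (6, o), (6, o) ✓
(Price=211, Supplier=121, Weight=9): rows 2, 3, 5, 8 → {Color,PartNo} = (2, u), (2, u), (2, u), (2, u) ✓
(Price=211, Supplier=125, Weight=1): row 6 → {Color,PartNo} = (7, r) ✓
(Price=221, Supplier=121, Weight=1): rows 9, 10, 11 → {Color,PartNo} = (9, q), (9, q), (9, q) ✓
Every {Price, Supplier, Weight} value is associated with a single {Color, PartNo} value, so {Price, Supplier, Weight} → {Color, PartNo} holds.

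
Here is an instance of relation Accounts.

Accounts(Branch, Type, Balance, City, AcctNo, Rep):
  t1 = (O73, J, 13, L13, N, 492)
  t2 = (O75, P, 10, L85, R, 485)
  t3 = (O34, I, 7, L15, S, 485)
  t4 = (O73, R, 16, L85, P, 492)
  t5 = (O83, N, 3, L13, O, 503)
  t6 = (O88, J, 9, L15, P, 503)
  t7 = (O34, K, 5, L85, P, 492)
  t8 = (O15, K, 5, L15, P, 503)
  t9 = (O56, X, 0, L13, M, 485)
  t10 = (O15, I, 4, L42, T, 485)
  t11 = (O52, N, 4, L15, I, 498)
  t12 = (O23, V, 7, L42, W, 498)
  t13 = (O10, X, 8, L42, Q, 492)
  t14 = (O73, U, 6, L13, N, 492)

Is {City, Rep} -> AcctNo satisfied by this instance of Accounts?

(City=L13, Rep=492): rows 1, 14 → AcctNo = N, N ✓
(City=L85, Rep=485): row 2 → AcctNo = R ✓
(City=L15, Rep=485): row 3 → AcctNo = S ✓
(City=L85, Rep=492): rows 4, 7 → AcctNo = P, P ✓
(City=L13, Rep=503): row 5 → AcctNo = O ✓
(City=L15, Rep=503): rows 6, 8 → AcctNo = P, P ✓
(City=L13, Rep=485): row 9 → AcctNo = M ✓
(City=L42, Rep=485): row 10 → AcctNo = T ✓
(City=L15, Rep=498): row 11 → AcctNo = I ✓
(City=L42, Rep=498): row 12 → AcctNo = W ✓
(City=L42, Rep=492): row 13 → AcctNo = Q ✓
Every {City, Rep} value is associated with a single AcctNo value, so {City, Rep} -> AcctNo holds.

Yes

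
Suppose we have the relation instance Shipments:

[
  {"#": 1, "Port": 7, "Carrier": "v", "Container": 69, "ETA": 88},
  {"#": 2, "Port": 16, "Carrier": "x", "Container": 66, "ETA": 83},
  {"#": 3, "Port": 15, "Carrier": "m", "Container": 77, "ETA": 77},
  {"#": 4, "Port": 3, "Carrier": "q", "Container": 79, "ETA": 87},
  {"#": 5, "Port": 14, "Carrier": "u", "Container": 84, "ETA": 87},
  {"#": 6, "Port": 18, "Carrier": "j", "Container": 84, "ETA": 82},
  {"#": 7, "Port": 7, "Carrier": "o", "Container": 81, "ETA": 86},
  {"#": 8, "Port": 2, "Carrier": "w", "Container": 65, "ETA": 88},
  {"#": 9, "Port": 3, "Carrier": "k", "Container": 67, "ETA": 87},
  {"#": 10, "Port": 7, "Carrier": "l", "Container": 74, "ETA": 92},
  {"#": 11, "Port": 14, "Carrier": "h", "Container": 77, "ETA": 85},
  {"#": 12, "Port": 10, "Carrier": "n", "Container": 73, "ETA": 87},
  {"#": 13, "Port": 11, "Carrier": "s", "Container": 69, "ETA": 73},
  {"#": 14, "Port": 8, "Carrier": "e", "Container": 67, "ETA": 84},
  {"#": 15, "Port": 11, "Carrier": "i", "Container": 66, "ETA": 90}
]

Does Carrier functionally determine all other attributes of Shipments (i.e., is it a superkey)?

All 15 rows have distinct Carrier values, so Carrier → (all attributes) holds and Carrier is a superkey.

Yes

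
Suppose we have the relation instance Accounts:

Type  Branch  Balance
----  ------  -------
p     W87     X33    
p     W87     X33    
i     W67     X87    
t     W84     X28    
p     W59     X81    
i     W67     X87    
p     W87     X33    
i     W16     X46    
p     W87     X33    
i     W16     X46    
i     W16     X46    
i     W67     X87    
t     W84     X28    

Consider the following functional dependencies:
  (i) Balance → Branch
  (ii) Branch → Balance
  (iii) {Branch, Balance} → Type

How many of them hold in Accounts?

(i) Balance → Branch: every LHS value maps to a single RHS value — holds.
(ii) Branch → Balance: every LHS value maps to a single RHS value — holds.
(iii) {Branch, Balance} → Type: every LHS value maps to a single RHS value — holds.
3 of the 3 dependencies hold.

3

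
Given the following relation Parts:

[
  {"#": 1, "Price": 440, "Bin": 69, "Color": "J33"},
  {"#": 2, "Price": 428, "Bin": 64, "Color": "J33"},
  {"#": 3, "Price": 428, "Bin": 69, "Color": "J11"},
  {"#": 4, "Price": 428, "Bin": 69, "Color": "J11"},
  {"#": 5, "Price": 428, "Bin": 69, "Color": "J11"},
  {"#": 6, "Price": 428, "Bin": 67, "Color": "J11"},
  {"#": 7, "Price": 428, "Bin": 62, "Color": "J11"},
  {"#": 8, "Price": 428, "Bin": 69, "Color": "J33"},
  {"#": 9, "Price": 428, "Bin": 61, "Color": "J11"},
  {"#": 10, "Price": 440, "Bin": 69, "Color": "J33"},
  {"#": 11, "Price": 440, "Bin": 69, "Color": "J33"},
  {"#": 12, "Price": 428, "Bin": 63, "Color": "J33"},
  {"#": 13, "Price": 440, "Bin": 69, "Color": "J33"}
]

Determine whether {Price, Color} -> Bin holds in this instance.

No

(Price=440, Color=J33): rows 1, 10, 11, 13 → Bin = 69, 69, 69, 69 ✓
(Price=428, Color=J33): rows 2, 8, 12 → Bin takes values {64, 69, 63} — violation
(Price=428, Color=J11): rows 3, 4, 5, 6, 7, 9 → Bin takes values {69, 67, 62, 61} — violation
Two rows agree on {Price, Color} but differ on Bin, so {Price, Color} -> Bin does not hold.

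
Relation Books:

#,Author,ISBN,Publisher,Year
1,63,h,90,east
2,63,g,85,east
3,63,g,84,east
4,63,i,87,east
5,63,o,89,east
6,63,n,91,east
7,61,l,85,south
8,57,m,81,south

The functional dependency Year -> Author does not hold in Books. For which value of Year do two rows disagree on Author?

Year=east: rows 1, 2, 3, 4, 5, 6 → Author = 63, 63, 63, 63, 63, 63 ✓
Year=south: rows 7, 8 → Author takes values {61, 57} — violation
The only Year value with inconsistent Author is Year=south.

south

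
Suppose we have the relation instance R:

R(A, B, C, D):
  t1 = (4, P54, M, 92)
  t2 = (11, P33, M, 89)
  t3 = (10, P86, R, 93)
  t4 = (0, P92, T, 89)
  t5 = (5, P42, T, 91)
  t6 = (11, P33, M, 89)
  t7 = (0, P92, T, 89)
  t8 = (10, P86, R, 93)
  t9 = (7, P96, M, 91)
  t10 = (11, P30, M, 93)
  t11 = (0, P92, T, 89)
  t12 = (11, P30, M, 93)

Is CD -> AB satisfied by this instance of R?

Yes

(C=M, D=92): row 1 → {A,B} = (4, P54) ✓
(C=M, D=89): rows 2, 6 → {A,B} = (11, P33), (11, P33) ✓
(C=R, D=93): rows 3, 8 → {A,B} = (10, P86), (10, P86) ✓
(C=T, D=89): rows 4, 7, 11 → {A,B} = (0, P92), (0, P92), (0, P92) ✓
(C=T, D=91): row 5 → {A,B} = (5, P42) ✓
(C=M, D=91): row 9 → {A,B} = (7, P96) ✓
(C=M, D=93): rows 10, 12 → {A,B} = (11, P30), (11, P30) ✓
Every CD value is associated with a single AB value, so CD -> AB holds.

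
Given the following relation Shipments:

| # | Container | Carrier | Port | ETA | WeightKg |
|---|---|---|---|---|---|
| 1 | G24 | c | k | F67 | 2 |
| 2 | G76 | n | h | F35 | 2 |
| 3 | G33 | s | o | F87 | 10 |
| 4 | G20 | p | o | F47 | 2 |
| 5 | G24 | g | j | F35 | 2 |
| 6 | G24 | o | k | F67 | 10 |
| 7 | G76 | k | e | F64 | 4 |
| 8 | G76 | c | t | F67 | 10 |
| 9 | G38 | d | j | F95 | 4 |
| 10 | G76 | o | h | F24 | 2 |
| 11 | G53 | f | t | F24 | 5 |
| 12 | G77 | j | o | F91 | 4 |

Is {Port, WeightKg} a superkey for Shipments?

No

Rows 2 and 10 have the same {Port, WeightKg} value (Port=h, WeightKg=2) but are distinct tuples, so {Port, WeightKg} does not determine every attribute — not a superkey.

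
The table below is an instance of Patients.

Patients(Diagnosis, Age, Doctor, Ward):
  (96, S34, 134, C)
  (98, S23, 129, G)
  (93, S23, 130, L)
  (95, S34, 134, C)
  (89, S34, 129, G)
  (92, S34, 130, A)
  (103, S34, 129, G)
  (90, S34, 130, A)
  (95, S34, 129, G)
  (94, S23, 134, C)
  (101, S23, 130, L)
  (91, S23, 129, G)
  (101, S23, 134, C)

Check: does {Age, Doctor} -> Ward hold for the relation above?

Yes

(Age=S34, Doctor=134): 2 rows → Ward = C, C ✓
(Age=S23, Doctor=129): 2 rows → Ward = G, G ✓
(Age=S23, Doctor=130): 2 rows → Ward = L, L ✓
(Age=S34, Doctor=129): 3 rows → Ward = G, G, G ✓
(Age=S34, Doctor=130): 2 rows → Ward = A, A ✓
(Age=S23, Doctor=134): 2 rows → Ward = C, C ✓
Every {Age, Doctor} value is associated with a single Ward value, so {Age, Doctor} -> Ward holds.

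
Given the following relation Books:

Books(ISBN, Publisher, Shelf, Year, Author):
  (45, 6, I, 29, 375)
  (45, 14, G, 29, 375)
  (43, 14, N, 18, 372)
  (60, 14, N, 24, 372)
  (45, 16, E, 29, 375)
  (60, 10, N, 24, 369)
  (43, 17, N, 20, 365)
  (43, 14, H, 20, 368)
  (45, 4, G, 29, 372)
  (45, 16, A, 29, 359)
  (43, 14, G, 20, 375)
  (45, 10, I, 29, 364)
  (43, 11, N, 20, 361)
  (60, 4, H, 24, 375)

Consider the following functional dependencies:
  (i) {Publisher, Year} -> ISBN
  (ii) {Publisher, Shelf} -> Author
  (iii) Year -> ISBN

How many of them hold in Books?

3

(i) {Publisher, Year} -> ISBN: every LHS value maps to a single RHS value — holds.
(ii) {Publisher, Shelf} -> Author: every LHS value maps to a single RHS value — holds.
(iii) Year -> ISBN: every LHS value maps to a single RHS value — holds.
3 of the 3 dependencies hold.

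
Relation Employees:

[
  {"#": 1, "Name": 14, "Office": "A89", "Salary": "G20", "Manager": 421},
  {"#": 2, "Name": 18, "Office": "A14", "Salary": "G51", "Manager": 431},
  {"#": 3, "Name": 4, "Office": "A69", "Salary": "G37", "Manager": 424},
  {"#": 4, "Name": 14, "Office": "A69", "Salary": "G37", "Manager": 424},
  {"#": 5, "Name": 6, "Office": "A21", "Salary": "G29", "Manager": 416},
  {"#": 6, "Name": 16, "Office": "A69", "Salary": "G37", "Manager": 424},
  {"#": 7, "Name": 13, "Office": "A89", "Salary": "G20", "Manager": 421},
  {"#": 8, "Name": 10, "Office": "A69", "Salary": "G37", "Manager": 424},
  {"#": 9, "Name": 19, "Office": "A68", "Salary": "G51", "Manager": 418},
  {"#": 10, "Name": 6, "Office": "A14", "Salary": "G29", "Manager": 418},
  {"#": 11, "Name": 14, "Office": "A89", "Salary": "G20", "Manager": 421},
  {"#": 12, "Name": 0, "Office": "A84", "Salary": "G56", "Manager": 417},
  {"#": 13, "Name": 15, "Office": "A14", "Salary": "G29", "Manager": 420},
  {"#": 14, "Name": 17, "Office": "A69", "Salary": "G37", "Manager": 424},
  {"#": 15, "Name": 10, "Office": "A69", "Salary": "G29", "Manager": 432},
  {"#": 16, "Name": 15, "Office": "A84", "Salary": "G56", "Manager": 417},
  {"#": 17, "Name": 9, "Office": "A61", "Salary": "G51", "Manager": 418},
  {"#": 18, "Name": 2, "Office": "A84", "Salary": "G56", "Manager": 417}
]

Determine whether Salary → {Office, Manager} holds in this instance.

Salary=G20: rows 1, 7, 11 → {Office,Manager} = (A89, 421), (A89, 421), (A89, 421) ✓
Salary=G51: rows 2, 9, 17 → {Office,Manager} takes values {(A14, 431), (A68, 418), (A61, 418)} — violation
Salary=G37: rows 3, 4, 6, 8, 14 → {Office,Manager} = (A69, 424), (A69, 424), (A69, 424), (A69, 424), (A69, 424) ✓
Salary=G29: rows 5, 10, 13, 15 → {Office,Manager} takes values {(A21, 416), (A14, 418), (A14, 420), (A69, 432)} — violation
Salary=G56: rows 12, 16, 18 → {Office,Manager} = (A84, 417), (A84, 417), (A84, 417) ✓
Two rows agree on Salary but differ on {Office, Manager}, so Salary → {Office, Manager} does not hold.

No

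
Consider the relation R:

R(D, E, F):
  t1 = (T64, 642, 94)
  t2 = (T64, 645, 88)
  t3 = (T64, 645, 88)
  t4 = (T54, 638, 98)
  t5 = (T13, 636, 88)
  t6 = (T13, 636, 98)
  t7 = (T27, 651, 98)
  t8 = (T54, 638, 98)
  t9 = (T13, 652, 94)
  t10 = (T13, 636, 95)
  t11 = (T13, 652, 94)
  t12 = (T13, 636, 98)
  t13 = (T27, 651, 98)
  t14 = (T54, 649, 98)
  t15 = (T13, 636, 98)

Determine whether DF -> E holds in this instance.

No

(D=T64, F=94): row 1 → E = 642 ✓
(D=T64, F=88): rows 2, 3 → E = 645, 645 ✓
(D=T54, F=98): rows 4, 8, 14 → E takes values {638, 649} — violation
(D=T13, F=88): row 5 → E = 636 ✓
(D=T13, F=98): rows 6, 12, 15 → E = 636, 636, 636 ✓
(D=T27, F=98): rows 7, 13 → E = 651, 651 ✓
(D=T13, F=94): rows 9, 11 → E = 652, 652 ✓
(D=T13, F=95): row 10 → E = 636 ✓
Two rows agree on DF but differ on E, so DF -> E does not hold.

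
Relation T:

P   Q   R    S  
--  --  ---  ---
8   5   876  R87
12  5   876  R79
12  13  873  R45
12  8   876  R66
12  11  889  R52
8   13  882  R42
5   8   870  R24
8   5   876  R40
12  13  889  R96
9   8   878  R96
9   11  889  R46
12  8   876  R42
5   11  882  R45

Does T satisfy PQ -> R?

No

(P=8, Q=5): 2 rows → R = 876, 876 ✓
(P=12, Q=5): 1 row → R = 876 ✓
(P=12, Q=13): 2 rows → R takes values {873, 889} — violation
(P=12, Q=8): 2 rows → R = 876, 876 ✓
(P=12, Q=11): 1 row → R = 889 ✓
(P=8, Q=13): 1 row → R = 882 ✓
(P=5, Q=8): 1 row → R = 870 ✓
(P=9, Q=8): 1 row → R = 878 ✓
(P=9, Q=11): 1 row → R = 889 ✓
(P=5, Q=11): 1 row → R = 882 ✓
Two rows agree on PQ but differ on R, so PQ -> R does not hold.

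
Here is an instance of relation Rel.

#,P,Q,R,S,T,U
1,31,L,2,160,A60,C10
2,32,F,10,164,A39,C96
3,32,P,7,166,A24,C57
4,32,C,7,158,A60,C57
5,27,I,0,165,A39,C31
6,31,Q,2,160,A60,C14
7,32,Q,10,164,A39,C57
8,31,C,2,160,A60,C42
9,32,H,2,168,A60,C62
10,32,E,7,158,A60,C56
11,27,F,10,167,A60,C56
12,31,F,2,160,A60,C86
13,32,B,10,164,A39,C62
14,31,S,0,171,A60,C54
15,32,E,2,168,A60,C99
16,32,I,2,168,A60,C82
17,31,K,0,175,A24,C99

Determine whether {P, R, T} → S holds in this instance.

(P=31, R=2, T=A60): rows 1, 6, 8, 12 → S = 160, 160, 160, 160 ✓
(P=32, R=10, T=A39): rows 2, 7, 13 → S = 164, 164, 164 ✓
(P=32, R=7, T=A24): row 3 → S = 166 ✓
(P=32, R=7, T=A60): rows 4, 10 → S = 158, 158 ✓
(P=27, R=0, T=A39): row 5 → S = 165 ✓
(P=32, R=2, T=A60): rows 9, 15, 16 → S = 168, 168, 168 ✓
(P=27, R=10, T=A60): row 11 → S = 167 ✓
(P=31, R=0, T=A60): row 14 → S = 171 ✓
(P=31, R=0, T=A24): row 17 → S = 175 ✓
Every {P, R, T} value is associated with a single S value, so {P, R, T} → S holds.

Yes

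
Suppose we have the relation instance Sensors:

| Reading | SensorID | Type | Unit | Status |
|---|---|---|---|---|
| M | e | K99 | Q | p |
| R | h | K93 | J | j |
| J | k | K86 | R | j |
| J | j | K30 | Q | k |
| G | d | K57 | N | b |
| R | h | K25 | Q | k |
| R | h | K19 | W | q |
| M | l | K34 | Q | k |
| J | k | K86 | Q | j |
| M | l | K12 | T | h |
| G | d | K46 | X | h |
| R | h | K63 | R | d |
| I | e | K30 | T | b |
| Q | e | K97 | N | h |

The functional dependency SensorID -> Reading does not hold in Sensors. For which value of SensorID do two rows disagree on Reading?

e

SensorID=e: 3 rows → Reading takes values {M, I, Q} — violation
SensorID=h: 4 rows → Reading = R, R, R, R ✓
SensorID=k: 2 rows → Reading = J, J ✓
SensorID=j: 1 row → Reading = J ✓
SensorID=d: 2 rows → Reading = G, G ✓
SensorID=l: 2 rows → Reading = M, M ✓
The only SensorID value with inconsistent Reading is SensorID=e.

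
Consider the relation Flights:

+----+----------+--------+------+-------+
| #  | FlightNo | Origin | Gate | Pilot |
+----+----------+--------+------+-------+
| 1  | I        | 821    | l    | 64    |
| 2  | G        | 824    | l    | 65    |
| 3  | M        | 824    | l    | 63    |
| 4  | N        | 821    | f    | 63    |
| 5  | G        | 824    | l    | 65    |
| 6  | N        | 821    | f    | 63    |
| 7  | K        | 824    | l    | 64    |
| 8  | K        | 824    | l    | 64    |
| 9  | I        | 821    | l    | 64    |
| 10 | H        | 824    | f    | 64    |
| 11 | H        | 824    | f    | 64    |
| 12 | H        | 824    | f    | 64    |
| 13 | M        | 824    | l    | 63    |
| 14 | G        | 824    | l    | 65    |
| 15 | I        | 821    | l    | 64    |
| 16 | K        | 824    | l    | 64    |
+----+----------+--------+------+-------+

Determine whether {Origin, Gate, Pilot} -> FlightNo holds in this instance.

Yes

(Origin=821, Gate=l, Pilot=64): rows 1, 9, 15 → FlightNo = I, I, I ✓
(Origin=824, Gate=l, Pilot=65): rows 2, 5, 14 → FlightNo = G, G, G ✓
(Origin=824, Gate=l, Pilot=63): rows 3, 13 → FlightNo = M, M ✓
(Origin=821, Gate=f, Pilot=63): rows 4, 6 → FlightNo = N, N ✓
(Origin=824, Gate=l, Pilot=64): rows 7, 8, 16 → FlightNo = K, K, K ✓
(Origin=824, Gate=f, Pilot=64): rows 10, 11, 12 → FlightNo = H, H, H ✓
Every {Origin, Gate, Pilot} value is associated with a single FlightNo value, so {Origin, Gate, Pilot} -> FlightNo holds.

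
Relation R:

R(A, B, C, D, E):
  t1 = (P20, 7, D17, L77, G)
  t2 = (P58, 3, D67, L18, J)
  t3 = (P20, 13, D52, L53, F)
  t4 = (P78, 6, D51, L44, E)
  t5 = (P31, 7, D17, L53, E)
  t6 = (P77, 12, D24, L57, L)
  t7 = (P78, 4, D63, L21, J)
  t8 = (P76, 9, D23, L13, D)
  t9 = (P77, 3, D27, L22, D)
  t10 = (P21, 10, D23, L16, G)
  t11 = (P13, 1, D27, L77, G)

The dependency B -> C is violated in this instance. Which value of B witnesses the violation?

B=7: rows 1, 5 → C = D17, D17 ✓
B=3: rows 2, 9 → C takes values {D67, D27} — violation
B=13: row 3 → C = D52 ✓
B=6: row 4 → C = D51 ✓
B=12: row 6 → C = D24 ✓
B=4: row 7 → C = D63 ✓
B=9: row 8 → C = D23 ✓
B=10: row 10 → C = D23 ✓
B=1: row 11 → C = D27 ✓
The only B value with inconsistent C is B=3.

3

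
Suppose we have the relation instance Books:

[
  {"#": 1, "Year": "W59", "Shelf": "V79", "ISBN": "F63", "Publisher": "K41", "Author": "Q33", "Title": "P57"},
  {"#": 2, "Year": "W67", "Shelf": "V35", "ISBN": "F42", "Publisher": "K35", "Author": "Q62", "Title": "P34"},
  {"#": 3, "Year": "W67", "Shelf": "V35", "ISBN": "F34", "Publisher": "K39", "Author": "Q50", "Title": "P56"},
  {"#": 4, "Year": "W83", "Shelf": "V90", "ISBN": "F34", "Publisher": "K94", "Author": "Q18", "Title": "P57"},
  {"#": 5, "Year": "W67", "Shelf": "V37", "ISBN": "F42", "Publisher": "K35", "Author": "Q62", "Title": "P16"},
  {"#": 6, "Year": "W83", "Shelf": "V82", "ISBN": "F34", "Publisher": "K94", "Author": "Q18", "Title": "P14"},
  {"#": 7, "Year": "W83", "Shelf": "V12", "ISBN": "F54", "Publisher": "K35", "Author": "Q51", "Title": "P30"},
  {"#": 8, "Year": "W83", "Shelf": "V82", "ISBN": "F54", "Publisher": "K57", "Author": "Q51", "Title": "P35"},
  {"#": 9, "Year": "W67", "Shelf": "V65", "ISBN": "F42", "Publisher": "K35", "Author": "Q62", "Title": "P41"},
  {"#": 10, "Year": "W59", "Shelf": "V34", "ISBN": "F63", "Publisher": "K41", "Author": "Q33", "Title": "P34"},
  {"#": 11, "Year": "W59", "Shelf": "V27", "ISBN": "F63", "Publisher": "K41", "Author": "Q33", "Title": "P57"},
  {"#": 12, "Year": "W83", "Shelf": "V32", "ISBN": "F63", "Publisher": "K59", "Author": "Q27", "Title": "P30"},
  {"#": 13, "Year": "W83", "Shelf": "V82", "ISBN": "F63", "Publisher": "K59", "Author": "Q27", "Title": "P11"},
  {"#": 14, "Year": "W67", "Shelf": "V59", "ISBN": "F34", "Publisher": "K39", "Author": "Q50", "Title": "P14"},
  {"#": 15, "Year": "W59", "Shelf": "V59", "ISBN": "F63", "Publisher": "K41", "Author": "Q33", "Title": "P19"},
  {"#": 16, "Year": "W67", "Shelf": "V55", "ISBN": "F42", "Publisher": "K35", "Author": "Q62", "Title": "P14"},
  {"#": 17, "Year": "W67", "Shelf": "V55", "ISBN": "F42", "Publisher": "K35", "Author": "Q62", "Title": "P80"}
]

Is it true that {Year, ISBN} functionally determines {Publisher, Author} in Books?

(Year=W59, ISBN=F63): rows 1, 10, 11, 15 → {Publisher,Author} = (K41, Q33), (K41, Q33), (K41, Q33), (K41, Q33) ✓
(Year=W67, ISBN=F42): rows 2, 5, 9, 16, 17 → {Publisher,Author} = (K35, Q62), (K35, Q62), (K35, Q62), (K35, Q62), (K35, Q62) ✓
(Year=W67, ISBN=F34): rows 3, 14 → {Publisher,Author} = (K39, Q50), (K39, Q50) ✓
(Year=W83, ISBN=F34): rows 4, 6 → {Publisher,Author} = (K94, Q18), (K94, Q18) ✓
(Year=W83, ISBN=F54): rows 7, 8 → {Publisher,Author} takes values {(K35, Q51), (K57, Q51)} — violation
(Year=W83, ISBN=F63): rows 12, 13 → {Publisher,Author} = (K59, Q27), (K59, Q27) ✓
Two rows agree on {Year, ISBN} but differ on {Publisher, Author}, so {Year, ISBN} -> {Publisher, Author} does not hold.

No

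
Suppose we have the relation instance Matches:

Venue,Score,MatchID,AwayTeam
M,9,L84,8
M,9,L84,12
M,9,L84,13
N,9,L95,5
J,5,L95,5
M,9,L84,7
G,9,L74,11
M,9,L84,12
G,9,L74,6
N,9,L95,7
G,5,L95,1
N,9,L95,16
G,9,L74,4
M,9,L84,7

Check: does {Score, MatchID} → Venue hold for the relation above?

(Score=9, MatchID=L84): 6 rows → Venue = M, M, M, M, M, M ✓
(Score=9, MatchID=L95): 3 rows → Venue = N, N, N ✓
(Score=5, MatchID=L95): 2 rows → Venue takes values {J, G} — violation
(Score=9, MatchID=L74): 3 rows → Venue = G, G, G ✓
Two rows agree on {Score, MatchID} but differ on Venue, so {Score, MatchID} → Venue does not hold.

No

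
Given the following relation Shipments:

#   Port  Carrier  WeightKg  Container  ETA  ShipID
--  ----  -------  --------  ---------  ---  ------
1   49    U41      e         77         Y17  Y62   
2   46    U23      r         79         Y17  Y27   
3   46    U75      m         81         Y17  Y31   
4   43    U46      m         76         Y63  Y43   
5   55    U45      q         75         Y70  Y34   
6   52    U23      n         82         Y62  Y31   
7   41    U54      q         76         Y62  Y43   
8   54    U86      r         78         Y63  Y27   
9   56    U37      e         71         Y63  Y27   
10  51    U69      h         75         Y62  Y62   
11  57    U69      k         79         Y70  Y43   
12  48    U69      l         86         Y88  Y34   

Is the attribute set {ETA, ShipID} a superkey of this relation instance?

Rows 8 and 9 have the same {ETA, ShipID} value (ETA=Y63, ShipID=Y27) but are distinct tuples, so {ETA, ShipID} does not determine every attribute — not a superkey.

No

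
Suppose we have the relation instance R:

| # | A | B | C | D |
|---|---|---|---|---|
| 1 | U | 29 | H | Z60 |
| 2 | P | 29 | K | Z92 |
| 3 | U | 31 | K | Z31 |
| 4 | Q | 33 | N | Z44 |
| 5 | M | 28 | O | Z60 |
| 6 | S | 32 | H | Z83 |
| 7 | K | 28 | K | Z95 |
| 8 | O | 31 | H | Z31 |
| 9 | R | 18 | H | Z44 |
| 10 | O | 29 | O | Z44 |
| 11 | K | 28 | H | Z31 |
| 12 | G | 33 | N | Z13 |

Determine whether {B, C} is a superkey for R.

No

Rows 4 and 12 have the same {B, C} value (B=33, C=N) but are distinct tuples, so {B, C} does not determine every attribute — not a superkey.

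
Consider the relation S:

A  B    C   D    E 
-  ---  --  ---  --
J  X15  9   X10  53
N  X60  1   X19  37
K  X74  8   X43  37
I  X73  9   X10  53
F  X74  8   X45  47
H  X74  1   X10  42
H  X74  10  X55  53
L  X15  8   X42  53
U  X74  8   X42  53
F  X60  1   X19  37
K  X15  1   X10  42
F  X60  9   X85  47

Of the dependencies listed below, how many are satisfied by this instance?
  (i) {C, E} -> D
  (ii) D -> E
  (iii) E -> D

1

(i) {C, E} -> D: every LHS value maps to a single RHS value — holds.
(ii) D -> E: D=X10: 4 rows → E takes values {53, 42} — violation — fails.
(iii) E -> D: E=53: 5 rows → D takes values {X10, X55, X42} — violation; E=37: 3 rows → D takes values {X19, X43} — violation; E=47: 2 rows → D takes values {X45, X85} — violation — fails.
1 of the 3 dependencies holds.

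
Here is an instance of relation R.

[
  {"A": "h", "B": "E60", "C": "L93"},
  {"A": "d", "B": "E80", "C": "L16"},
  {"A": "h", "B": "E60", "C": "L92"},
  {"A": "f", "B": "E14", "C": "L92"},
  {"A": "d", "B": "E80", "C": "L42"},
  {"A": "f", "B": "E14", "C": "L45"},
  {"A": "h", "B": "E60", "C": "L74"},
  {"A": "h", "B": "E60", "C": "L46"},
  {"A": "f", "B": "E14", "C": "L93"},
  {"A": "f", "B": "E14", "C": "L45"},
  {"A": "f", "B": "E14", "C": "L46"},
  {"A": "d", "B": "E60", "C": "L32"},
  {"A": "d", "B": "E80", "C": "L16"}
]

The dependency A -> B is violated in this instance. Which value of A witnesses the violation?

d

A=h: 4 rows → B = E60, E60, E60, E60 ✓
A=d: 4 rows → B takes values {E80, E60} — violation
A=f: 5 rows → B = E14, E14, E14, E14, E14 ✓
The only A value with inconsistent B is A=d.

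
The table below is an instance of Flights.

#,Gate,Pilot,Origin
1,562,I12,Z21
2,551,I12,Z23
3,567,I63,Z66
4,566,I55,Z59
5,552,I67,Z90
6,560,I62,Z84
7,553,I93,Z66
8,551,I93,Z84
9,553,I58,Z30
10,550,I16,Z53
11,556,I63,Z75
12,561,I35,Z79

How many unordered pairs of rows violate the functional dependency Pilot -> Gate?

3

Pilot=I12: violating pairs (1,2) — 1 pair.
Pilot=I63: violating pairs (3,11) — 1 pair.
Pilot=I93: violating pairs (7,8) — 1 pair.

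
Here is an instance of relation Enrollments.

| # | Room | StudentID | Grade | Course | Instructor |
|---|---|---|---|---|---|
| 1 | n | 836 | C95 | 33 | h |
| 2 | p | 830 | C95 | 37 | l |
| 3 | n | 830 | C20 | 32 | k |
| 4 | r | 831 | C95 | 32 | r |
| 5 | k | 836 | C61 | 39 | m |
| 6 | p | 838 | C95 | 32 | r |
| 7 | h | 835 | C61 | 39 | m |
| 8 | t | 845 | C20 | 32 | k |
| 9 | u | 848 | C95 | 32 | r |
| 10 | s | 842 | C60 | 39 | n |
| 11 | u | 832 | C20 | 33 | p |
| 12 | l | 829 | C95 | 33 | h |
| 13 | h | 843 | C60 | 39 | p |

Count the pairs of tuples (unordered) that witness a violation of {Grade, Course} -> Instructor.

1

(Grade=C95, Course=33): all 2 rows agree on Instructor — 0 pairs.
(Grade=C20, Course=32): all 2 rows agree on Instructor — 0 pairs.
(Grade=C95, Course=32): all 3 rows agree on Instructor — 0 pairs.
(Grade=C61, Course=39): all 2 rows agree on Instructor — 0 pairs.
(Grade=C60, Course=39): violating pairs (10,13) — 1 pair.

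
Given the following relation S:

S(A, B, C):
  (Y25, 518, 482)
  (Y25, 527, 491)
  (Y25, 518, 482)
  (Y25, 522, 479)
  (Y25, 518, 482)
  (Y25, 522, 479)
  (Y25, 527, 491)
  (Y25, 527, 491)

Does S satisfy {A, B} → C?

Yes

(A=Y25, B=518): 3 rows → C = 482, 482, 482 ✓
(A=Y25, B=527): 3 rows → C = 491, 491, 491 ✓
(A=Y25, B=522): 2 rows → C = 479, 479 ✓
Every {A, B} value is associated with a single C value, so {A, B} → C holds.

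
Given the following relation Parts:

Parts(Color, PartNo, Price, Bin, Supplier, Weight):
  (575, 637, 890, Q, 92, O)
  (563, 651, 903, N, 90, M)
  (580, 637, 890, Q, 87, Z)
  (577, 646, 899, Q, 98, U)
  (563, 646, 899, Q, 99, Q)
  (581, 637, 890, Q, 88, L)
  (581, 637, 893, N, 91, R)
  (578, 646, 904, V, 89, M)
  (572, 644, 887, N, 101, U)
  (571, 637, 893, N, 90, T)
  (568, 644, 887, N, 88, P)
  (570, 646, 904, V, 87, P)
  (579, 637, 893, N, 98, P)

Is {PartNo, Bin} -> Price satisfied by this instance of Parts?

(PartNo=637, Bin=Q): 3 rows → Price = 890, 890, 890 ✓
(PartNo=651, Bin=N): 1 row → Price = 903 ✓
(PartNo=646, Bin=Q): 2 rows → Price = 899, 899 ✓
(PartNo=637, Bin=N): 3 rows → Price = 893, 893, 893 ✓
(PartNo=646, Bin=V): 2 rows → Price = 904, 904 ✓
(PartNo=644, Bin=N): 2 rows → Price = 887, 887 ✓
Every {PartNo, Bin} value is associated with a single Price value, so {PartNo, Bin} -> Price holds.

Yes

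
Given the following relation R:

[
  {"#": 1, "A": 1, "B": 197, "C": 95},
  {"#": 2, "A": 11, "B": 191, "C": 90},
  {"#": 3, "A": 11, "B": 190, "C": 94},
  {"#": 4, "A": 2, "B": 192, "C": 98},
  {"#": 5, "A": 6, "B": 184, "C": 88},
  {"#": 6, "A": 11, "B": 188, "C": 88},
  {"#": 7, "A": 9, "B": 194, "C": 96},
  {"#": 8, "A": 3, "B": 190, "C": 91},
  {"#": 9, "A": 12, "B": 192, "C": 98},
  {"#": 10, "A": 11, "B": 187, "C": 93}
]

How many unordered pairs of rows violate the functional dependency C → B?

C=98: all 2 rows agree on B — 0 pairs.
C=88: violating pairs (5,6) — 1 pair.

1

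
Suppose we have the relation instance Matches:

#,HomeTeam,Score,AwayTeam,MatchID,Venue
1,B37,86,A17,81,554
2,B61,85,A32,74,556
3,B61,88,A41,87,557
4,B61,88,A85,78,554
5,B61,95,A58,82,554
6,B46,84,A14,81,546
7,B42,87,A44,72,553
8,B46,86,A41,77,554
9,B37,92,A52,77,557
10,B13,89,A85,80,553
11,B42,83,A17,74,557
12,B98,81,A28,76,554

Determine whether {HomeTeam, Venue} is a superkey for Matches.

Rows 4 and 5 have the same {HomeTeam, Venue} value (HomeTeam=B61, Venue=554) but are distinct tuples, so {HomeTeam, Venue} does not determine every attribute — not a superkey.

No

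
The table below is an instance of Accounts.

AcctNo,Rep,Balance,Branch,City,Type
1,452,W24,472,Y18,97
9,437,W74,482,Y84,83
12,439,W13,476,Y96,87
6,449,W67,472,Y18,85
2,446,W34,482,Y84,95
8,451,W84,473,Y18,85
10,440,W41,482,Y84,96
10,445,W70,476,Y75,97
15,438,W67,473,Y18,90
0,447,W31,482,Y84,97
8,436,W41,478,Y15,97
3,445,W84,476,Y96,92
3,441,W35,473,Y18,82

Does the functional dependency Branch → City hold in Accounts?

Branch=472: 2 rows → City = Y18, Y18 ✓
Branch=482: 4 rows → City = Y84, Y84, Y84, Y84 ✓
Branch=476: 3 rows → City takes values {Y96, Y75} — violation
Branch=473: 3 rows → City = Y18, Y18, Y18 ✓
Branch=478: 1 row → City = Y15 ✓
Two rows agree on Branch but differ on City, so Branch → City does not hold.

No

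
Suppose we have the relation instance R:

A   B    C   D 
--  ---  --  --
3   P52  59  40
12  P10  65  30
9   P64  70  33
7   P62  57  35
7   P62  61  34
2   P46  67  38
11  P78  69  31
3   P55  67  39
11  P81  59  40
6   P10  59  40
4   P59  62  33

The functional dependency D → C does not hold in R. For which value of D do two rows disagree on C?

D=40: 3 rows → C = 59, 59, 59 ✓
D=30: 1 row → C = 65 ✓
D=33: 2 rows → C takes values {70, 62} — violation
D=35: 1 row → C = 57 ✓
D=34: 1 row → C = 61 ✓
D=38: 1 row → C = 67 ✓
D=31: 1 row → C = 69 ✓
D=39: 1 row → C = 67 ✓
The only D value with inconsistent C is D=33.

33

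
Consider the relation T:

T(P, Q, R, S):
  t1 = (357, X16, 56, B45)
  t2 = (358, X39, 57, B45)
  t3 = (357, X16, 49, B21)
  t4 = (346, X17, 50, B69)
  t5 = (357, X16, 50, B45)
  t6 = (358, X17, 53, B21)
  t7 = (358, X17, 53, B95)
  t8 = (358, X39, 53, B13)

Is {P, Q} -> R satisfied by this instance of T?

No

(P=357, Q=X16): rows 1, 3, 5 → R takes values {56, 49, 50} — violation
(P=358, Q=X39): rows 2, 8 → R takes values {57, 53} — violation
(P=346, Q=X17): row 4 → R = 50 ✓
(P=358, Q=X17): rows 6, 7 → R = 53, 53 ✓
Two rows agree on {P, Q} but differ on R, so {P, Q} -> R does not hold.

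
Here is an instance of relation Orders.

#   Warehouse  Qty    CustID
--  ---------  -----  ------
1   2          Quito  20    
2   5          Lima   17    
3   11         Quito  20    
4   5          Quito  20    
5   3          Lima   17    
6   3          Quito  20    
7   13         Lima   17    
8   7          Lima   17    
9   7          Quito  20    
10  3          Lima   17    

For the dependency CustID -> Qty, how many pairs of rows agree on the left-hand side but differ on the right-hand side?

CustID=20: all 5 rows agree on Qty — 0 pairs.
CustID=17: all 5 rows agree on Qty — 0 pairs.

0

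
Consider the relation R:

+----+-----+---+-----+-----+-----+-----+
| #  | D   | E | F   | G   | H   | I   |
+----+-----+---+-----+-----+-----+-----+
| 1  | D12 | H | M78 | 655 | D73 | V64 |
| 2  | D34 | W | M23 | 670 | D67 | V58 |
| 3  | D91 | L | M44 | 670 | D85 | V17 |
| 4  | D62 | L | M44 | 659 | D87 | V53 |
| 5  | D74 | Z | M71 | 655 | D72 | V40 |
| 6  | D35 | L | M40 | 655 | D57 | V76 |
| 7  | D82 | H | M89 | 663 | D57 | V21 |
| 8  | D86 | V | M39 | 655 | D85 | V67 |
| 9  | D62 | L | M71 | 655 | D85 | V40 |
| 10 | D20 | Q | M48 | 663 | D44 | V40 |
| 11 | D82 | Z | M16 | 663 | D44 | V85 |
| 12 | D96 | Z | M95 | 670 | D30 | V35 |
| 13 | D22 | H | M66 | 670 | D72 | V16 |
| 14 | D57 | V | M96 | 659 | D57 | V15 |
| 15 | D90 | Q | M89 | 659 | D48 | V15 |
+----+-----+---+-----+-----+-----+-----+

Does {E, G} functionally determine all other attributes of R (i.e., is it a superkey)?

No

Rows 6 and 9 have the same {E, G} value (E=L, G=655) but are distinct tuples, so {E, G} does not determine every attribute — not a superkey.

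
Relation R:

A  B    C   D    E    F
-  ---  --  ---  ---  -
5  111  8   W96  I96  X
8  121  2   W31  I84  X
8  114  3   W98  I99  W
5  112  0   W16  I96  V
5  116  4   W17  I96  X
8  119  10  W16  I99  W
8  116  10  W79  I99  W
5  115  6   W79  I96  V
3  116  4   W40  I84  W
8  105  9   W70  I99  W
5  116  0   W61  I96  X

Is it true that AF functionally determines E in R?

(A=5, F=X): 3 rows → E = I96, I96, I96 ✓
(A=8, F=X): 1 row → E = I84 ✓
(A=8, F=W): 4 rows → E = I99, I99, I99, I99 ✓
(A=5, F=V): 2 rows → E = I96, I96 ✓
(A=3, F=W): 1 row → E = I84 ✓
Every AF value is associated with a single E value, so AF → E holds.

Yes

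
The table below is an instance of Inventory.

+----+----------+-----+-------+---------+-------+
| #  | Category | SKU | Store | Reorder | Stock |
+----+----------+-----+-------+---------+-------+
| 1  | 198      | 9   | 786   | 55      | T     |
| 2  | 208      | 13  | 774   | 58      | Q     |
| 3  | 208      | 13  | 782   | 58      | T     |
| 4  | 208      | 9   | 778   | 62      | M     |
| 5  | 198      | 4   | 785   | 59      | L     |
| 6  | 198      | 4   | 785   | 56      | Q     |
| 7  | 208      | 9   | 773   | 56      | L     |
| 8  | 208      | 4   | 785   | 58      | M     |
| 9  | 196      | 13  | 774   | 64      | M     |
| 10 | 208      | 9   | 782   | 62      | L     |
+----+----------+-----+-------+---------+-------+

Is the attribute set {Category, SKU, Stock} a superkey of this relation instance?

No

Rows 7 and 10 have the same {Category, SKU, Stock} value (Category=208, SKU=9, Stock=L) but are distinct tuples, so {Category, SKU, Stock} does not determine every attribute — not a superkey.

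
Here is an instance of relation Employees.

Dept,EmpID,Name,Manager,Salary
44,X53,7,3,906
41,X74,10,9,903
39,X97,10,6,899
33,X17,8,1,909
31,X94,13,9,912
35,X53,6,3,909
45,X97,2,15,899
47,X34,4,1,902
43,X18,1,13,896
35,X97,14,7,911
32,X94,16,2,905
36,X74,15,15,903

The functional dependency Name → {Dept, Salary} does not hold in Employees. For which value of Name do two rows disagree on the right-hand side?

10

Name=7: 1 row → {Dept,Salary} = (44, 906) ✓
Name=10: 2 rows → {Dept,Salary} takes values {(41, 903), (39, 899)} — violation
Name=8: 1 row → {Dept,Salary} = (33, 909) ✓
Name=13: 1 row → {Dept,Salary} = (31, 912) ✓
Name=6: 1 row → {Dept,Salary} = (35, 909) ✓
Name=2: 1 row → {Dept,Salary} = (45, 899) ✓
Name=4: 1 row → {Dept,Salary} = (47, 902) ✓
Name=1: 1 row → {Dept,Salary} = (43, 896) ✓
Name=14: 1 row → {Dept,Salary} = (35, 911) ✓
Name=16: 1 row → {Dept,Salary} = (32, 905) ✓
Name=15: 1 row → {Dept,Salary} = (36, 903) ✓
The only Name value with inconsistent RHS is Name=10.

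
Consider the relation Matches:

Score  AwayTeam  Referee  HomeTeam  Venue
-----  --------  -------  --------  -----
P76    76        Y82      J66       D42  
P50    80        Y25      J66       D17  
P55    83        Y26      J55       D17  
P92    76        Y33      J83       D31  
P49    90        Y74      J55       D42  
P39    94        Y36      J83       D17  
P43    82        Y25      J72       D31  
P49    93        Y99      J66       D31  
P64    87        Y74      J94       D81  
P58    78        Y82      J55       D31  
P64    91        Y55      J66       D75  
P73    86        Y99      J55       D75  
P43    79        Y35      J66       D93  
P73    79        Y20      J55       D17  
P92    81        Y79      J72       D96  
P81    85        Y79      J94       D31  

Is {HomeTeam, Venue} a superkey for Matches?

Two distinct rows share (HomeTeam=J55, Venue=D17), so {HomeTeam, Venue} does not determine every attribute — not a superkey.

No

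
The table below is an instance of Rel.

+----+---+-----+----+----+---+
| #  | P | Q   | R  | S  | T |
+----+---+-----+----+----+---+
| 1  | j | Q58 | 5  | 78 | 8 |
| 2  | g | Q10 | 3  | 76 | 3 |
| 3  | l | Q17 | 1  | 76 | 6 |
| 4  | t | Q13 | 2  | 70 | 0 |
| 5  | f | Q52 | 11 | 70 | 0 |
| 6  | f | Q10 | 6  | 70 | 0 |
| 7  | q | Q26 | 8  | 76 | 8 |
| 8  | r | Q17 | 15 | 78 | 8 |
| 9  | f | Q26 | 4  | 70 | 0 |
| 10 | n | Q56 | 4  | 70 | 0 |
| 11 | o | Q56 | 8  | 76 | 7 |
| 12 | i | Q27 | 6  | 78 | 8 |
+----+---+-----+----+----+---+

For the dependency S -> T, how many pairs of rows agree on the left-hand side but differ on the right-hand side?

6

S=78: all 3 rows agree on T — 0 pairs.
S=76: violating pairs (2,3), (2,7), (2,11), (3,7), (3,11), (7,11) — 6 pairs.
S=70: all 5 rows agree on T — 0 pairs.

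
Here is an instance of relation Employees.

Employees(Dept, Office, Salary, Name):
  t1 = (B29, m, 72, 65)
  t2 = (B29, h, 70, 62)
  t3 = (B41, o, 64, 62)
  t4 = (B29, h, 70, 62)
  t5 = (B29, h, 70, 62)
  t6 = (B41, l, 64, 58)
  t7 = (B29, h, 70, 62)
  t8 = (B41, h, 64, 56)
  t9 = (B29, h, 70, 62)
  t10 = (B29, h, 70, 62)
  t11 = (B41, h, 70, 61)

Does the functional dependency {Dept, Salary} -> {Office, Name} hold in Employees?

No

(Dept=B29, Salary=72): row 1 → {Office,Name} = (m, 65) ✓
(Dept=B29, Salary=70): rows 2, 4, 5, 7, 9, 10 → {Office,Name} = (h, 62), (h, 62), (h, 62), (h, 62), (h, 62), (h, 62) ✓
(Dept=B41, Salary=64): rows 3, 6, 8 → {Office,Name} takes values {(o, 62), (l, 58), (h, 56)} — violation
(Dept=B41, Salary=70): row 11 → {Office,Name} = (h, 61) ✓
Two rows agree on {Dept, Salary} but differ on {Office, Name}, so {Dept, Salary} -> {Office, Name} does not hold.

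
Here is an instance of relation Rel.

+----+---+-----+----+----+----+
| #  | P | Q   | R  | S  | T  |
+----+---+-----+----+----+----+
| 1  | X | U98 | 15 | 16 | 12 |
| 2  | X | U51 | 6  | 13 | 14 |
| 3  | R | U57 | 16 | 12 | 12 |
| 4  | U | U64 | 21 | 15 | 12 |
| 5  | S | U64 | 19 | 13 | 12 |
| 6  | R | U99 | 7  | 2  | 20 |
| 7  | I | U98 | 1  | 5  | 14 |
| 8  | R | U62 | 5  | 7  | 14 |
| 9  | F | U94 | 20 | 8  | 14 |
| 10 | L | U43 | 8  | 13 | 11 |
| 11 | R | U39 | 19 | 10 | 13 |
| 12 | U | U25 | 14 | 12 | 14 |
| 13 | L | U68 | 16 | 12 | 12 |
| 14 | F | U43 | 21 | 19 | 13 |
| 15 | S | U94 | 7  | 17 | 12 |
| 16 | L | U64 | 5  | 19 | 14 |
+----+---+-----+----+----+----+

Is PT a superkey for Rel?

Rows 5 and 15 have the same PT value (P=S, T=12) but are distinct tuples, so PT does not determine every attribute — not a superkey.

No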